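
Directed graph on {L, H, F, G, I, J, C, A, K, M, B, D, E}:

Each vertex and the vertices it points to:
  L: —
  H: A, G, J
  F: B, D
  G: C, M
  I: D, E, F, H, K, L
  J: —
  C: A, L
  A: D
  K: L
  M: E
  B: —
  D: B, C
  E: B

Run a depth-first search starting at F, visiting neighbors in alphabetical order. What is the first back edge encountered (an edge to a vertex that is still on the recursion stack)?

A->D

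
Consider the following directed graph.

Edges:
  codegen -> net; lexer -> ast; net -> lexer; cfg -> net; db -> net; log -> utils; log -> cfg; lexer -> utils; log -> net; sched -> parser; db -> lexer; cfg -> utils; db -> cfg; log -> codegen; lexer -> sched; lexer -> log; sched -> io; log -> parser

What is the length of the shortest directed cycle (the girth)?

3

For each vertex v, BFS finds the shortest path from v back to v.
The shortest such closed walk is lexer → log → net → lexer, length 3.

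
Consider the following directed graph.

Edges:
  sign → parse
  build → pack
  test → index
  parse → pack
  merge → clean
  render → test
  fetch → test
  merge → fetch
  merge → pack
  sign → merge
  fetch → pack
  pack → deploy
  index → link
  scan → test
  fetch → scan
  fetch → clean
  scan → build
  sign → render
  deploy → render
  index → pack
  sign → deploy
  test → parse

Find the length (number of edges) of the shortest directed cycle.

For each vertex v, BFS finds the shortest path from v back to v.
The shortest such closed walk is deploy → render → test → index → pack → deploy, length 5.

5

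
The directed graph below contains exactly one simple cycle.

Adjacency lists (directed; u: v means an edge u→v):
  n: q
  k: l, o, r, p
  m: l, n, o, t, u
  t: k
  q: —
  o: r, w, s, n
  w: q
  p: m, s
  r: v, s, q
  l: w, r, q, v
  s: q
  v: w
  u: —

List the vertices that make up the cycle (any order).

DFS with gray/black marking from m:
m gray
  l gray
    w gray
      q gray
      q black
    w black
    r gray
      v gray
        v→w: w black — skip
      v black
      s gray
        s→q: q black — skip
      s black
      r→q: q black — skip
    r black
    l→q: q black — skip
    l→v: v black — skip
  l black
  n gray
    n→q: q black — skip
  n black
  o gray
    o→r: r black — skip
    o→w: w black — skip
    o→s: s black — skip
    o→n: n black — skip
  o black
  t gray
    k gray
      k→l: l black — skip
      k→o: o black — skip
      k→r: r black — skip
      p gray
        p→m: m is gray → back edge
Back edge closes the cycle m → t → k → p → m; its vertices are {k, m, p, t}.

k, m, p, t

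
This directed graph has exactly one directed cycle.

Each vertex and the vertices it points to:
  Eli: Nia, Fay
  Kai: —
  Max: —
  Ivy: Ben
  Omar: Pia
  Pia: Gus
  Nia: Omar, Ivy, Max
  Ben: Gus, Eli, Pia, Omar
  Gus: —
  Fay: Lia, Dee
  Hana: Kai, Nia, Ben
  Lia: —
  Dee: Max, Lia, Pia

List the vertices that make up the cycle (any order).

DFS with gray/black marking from Ben:
Ben gray
  Gus gray
  Gus black
  Eli gray
    Nia gray
      Omar gray
        Pia gray
          Pia→Gus: Gus black — skip
        Pia black
      Omar black
      Ivy gray
        Ivy→Ben: Ben is gray → back edge
Back edge closes the cycle Ben → Eli → Nia → Ivy → Ben; its vertices are {Ben, Eli, Ivy, Nia}.

Ben, Eli, Ivy, Nia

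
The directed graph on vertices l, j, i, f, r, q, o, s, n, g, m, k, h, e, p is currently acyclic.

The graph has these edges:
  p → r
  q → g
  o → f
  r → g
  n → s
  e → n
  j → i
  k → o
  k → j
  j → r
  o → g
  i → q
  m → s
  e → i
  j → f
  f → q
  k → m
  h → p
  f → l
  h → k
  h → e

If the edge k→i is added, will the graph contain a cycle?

No

Adding k→i creates a cycle iff i can already reach k.
Explore from i: no path reaches k. The graph stays acyclic.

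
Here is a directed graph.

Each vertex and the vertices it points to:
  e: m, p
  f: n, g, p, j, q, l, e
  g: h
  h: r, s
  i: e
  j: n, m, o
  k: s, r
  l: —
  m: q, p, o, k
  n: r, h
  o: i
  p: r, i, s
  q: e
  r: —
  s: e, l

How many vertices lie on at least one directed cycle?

8

A vertex is on a directed cycle iff it belongs to a strongly connected component of size ≥ 2 (or has a self-loop).
The vertices on cycles are {e, i, k, m, o, p, q, s} — 8 in total.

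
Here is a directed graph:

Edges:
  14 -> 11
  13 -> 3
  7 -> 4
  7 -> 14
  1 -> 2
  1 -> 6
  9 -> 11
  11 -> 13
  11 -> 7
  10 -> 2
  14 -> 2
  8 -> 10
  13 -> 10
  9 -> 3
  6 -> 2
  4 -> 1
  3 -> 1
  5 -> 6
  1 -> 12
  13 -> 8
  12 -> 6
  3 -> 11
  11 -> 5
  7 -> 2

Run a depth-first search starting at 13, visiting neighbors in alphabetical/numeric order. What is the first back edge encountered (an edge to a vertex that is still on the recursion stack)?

DFS from 13 (visiting neighbors in alphabetical/numeric order); mark gray on enter, black on exit:
13 gray
  3 gray
    1 gray
      2 gray
      2 black
      6 gray
        6→2: 2 black — skip
      6 black
      12 gray
        12→6: 6 black — skip
      12 black
    1 black
    11 gray
      5 gray
        5→6: 6 black — skip
      5 black
      7 gray
        7→2: 2 black — skip
        4 gray
          4→1: 1 black — skip
        4 black
        14 gray
          14→2: 2 black — skip
          14→11: 11 is gray → back edge
First back edge: 14 → 11.

14→11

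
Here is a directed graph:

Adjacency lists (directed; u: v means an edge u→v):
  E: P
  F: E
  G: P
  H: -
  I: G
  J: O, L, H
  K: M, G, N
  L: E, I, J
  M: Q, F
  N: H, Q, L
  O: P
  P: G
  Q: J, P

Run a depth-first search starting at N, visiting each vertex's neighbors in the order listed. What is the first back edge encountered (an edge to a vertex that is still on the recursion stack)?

G→P

DFS from N (visiting each vertex's neighbors in the order listed); mark gray on enter, black on exit:
N gray
  H gray
  H black
  Q gray
    J gray
      O gray
        P gray
          G gray
            G→P: P is gray → back edge
First back edge: G → P.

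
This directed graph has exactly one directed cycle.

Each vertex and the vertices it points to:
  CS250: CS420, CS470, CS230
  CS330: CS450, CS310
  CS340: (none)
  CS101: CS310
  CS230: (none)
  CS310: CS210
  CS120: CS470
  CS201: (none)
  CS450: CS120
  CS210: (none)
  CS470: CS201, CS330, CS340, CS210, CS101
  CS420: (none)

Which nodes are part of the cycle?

CS120, CS330, CS450, CS470

DFS with gray/black marking from CS470:
CS470 gray
  CS201 gray
  CS201 black
  CS330 gray
    CS450 gray
      CS120 gray
        CS120→CS470: CS470 is gray → back edge
Back edge closes the cycle CS470 → CS330 → CS450 → CS120 → CS470; its vertices are {CS120, CS330, CS450, CS470}.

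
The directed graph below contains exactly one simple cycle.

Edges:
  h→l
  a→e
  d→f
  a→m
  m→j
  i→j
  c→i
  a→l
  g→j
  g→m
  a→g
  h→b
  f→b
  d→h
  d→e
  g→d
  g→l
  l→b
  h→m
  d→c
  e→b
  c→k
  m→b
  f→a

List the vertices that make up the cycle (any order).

a, d, f, g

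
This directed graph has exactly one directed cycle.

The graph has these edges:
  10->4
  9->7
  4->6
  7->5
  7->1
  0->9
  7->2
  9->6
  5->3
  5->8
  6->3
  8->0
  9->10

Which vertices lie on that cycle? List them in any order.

0, 5, 7, 8, 9

DFS with gray/black marking from 9:
9 gray
  6 gray
    3 gray
    3 black
  6 black
  7 gray
    1 gray
    1 black
    2 gray
    2 black
    5 gray
      8 gray
        0 gray
          0→9: 9 is gray → back edge
Back edge closes the cycle 9 → 7 → 5 → 8 → 0 → 9; its vertices are {0, 5, 7, 8, 9}.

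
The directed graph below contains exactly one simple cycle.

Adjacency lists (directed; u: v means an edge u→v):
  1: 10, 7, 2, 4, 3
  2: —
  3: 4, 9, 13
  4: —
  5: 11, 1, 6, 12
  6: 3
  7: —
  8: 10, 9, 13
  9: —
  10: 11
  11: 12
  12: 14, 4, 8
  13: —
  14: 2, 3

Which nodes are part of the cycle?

8, 10, 11, 12

DFS with gray/black marking from 12:
12 gray
  14 gray
    2 gray
    2 black
    3 gray
      4 gray
      4 black
      9 gray
      9 black
      13 gray
      13 black
    3 black
  14 black
  12→4: 4 black — skip
  8 gray
    10 gray
      11 gray
        11→12: 12 is gray → back edge
Back edge closes the cycle 12 → 8 → 10 → 11 → 12; its vertices are {8, 10, 11, 12}.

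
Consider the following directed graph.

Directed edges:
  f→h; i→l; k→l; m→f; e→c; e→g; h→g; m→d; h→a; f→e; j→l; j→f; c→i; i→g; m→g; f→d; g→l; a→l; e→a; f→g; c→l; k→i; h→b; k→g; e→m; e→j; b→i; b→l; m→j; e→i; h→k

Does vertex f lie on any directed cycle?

Yes

f is on a cycle iff f can reach itself via ≥1 edge.
f → e → j → f — yes.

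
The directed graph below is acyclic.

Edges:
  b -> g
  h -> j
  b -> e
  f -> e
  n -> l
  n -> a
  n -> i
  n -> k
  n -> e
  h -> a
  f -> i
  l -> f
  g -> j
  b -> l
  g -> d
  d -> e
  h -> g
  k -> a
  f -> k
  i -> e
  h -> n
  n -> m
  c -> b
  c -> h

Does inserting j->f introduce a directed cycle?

No

Adding j→f creates a cycle iff f can already reach j.
Explore from f: no path reaches j. The graph stays acyclic.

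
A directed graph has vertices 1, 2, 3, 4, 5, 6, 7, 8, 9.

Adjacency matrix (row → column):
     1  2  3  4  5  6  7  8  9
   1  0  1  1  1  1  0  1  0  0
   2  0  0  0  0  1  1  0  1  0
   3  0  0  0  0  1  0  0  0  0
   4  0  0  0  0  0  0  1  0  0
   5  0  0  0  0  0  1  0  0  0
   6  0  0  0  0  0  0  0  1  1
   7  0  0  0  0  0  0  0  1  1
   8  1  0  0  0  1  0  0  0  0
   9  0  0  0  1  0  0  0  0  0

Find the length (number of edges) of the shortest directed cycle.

3

For each vertex v, BFS finds the shortest path from v back to v.
The shortest such closed walk is 1 → 7 → 8 → 1, length 3.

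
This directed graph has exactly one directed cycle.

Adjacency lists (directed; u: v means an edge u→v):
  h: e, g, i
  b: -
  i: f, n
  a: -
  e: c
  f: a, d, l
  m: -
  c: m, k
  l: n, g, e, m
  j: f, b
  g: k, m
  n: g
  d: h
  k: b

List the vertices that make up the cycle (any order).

d, f, h, i

DFS with gray/black marking from f:
f gray
  a gray
  a black
  d gray
    h gray
      e gray
        c gray
          m gray
          m black
          k gray
            b gray
            b black
          k black
        c black
      e black
      g gray
        g→k: k black — skip
        g→m: m black — skip
      g black
      i gray
        i→f: f is gray → back edge
Back edge closes the cycle f → d → h → i → f; its vertices are {d, f, h, i}.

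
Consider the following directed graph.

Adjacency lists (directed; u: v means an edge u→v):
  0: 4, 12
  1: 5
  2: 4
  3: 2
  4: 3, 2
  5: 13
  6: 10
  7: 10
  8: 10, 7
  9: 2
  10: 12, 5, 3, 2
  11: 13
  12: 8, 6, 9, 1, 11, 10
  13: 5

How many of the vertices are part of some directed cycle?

A vertex is on a directed cycle iff it belongs to a strongly connected component of size ≥ 2 (or has a self-loop).
The vertices on cycles are {2, 3, 4, 5, 6, 7, 8, 10, 12, 13} — 10 in total.

10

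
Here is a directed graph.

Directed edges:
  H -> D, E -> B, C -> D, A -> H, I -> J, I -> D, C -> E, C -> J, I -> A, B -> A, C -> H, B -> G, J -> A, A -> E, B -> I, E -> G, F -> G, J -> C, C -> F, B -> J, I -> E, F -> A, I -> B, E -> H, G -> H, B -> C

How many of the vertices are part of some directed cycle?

7

A vertex is on a directed cycle iff it belongs to a strongly connected component of size ≥ 2 (or has a self-loop).
The vertices on cycles are {A, B, C, E, F, I, J} — 7 in total.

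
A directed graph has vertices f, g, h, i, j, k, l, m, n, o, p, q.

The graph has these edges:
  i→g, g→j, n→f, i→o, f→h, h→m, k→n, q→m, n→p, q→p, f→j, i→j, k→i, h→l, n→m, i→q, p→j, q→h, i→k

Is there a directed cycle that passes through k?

Yes

k is on a cycle iff k can reach itself via ≥1 edge.
k → i → k — yes.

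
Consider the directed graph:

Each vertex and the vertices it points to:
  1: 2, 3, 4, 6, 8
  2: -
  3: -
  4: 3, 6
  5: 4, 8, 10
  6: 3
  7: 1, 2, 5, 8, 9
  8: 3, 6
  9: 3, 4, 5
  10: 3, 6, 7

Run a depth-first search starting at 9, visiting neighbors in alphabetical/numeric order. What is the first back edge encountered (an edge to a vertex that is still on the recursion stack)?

7->5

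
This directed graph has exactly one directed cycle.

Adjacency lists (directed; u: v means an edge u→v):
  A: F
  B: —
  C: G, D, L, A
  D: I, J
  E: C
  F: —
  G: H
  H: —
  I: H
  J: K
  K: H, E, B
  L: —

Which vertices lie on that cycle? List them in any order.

DFS with gray/black marking from C:
C gray
  G gray
    H gray
    H black
  G black
  D gray
    I gray
      I→H: H black — skip
    I black
    J gray
      K gray
        K→H: H black — skip
        E gray
          E→C: C is gray → back edge
Back edge closes the cycle C → D → J → K → E → C; its vertices are {C, D, E, J, K}.

C, D, E, J, K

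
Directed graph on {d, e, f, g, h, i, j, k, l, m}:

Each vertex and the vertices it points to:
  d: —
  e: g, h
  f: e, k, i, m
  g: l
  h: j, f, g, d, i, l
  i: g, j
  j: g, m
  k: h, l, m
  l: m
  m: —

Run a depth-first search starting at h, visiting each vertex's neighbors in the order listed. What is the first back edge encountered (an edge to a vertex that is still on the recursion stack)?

DFS from h (visiting each vertex's neighbors in the order listed); mark gray on enter, black on exit:
h gray
  j gray
    g gray
      l gray
        m gray
        m black
      l black
    g black
    j→m: m black — skip
  j black
  f gray
    e gray
      e→g: g black — skip
      e→h: h is gray → back edge
First back edge: e → h.

e->h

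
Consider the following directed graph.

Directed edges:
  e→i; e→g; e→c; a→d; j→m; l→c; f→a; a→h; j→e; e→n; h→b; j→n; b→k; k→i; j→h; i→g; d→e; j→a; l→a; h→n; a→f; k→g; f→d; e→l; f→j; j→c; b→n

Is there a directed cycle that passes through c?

No

c lies on a cycle iff there is a path from c back to itself.
Exploring from c, it never reaches itself; equivalently, its strongly connected component is a singleton.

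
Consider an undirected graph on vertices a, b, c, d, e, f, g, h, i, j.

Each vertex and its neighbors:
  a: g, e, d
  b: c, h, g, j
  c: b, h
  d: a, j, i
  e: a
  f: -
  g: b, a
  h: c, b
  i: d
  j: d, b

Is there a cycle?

DFS, tracking each vertex's parent; an edge to a visited non-parent vertex closes a cycle.
Start from g:
visit g (parent –)
  visit b (parent g)
    visit c (parent b)
      c–b: parent, skip
      visit h (parent c)
        h–c: parent, skip
        h–b: b visited and ≠ parent → cycle
Cycle: b – c – h – b.

Yes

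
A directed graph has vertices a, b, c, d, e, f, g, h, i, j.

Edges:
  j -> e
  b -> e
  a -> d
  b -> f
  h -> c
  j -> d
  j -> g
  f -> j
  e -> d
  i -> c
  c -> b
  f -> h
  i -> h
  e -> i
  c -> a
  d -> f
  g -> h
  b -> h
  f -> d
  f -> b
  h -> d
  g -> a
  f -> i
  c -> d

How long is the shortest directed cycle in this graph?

For each vertex v, BFS finds the shortest path from v back to v.
The shortest such closed walk is b → f → b, length 2.

2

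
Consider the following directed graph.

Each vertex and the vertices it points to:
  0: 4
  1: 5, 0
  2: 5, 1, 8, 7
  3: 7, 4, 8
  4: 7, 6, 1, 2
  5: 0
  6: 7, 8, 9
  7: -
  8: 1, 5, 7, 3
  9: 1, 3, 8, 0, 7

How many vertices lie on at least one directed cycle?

9

A vertex is on a directed cycle iff it belongs to a strongly connected component of size ≥ 2 (or has a self-loop).
The vertices on cycles are {0, 1, 2, 3, 4, 5, 6, 8, 9} — 9 in total.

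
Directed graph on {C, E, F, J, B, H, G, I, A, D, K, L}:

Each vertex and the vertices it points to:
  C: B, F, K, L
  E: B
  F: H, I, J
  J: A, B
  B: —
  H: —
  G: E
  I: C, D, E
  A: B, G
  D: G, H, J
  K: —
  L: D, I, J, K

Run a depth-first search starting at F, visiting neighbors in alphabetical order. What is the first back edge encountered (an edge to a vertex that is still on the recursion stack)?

C->F

DFS from F (visiting neighbors in alphabetical order); mark gray on enter, black on exit:
F gray
  H gray
  H black
  I gray
    C gray
      B gray
      B black
      C→F: F is gray → back edge
First back edge: C → F.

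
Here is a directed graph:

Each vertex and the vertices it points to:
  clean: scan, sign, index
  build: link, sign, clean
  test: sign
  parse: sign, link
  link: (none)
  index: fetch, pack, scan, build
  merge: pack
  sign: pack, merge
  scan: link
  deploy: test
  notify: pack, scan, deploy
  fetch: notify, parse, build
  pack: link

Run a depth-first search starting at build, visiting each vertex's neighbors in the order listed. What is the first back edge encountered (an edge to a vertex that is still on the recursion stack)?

fetch→build

DFS from build (visiting each vertex's neighbors in the order listed); mark gray on enter, black on exit:
build gray
  link gray
  link black
  sign gray
    pack gray
      pack→link: link black — skip
    pack black
    merge gray
      merge→pack: pack black — skip
    merge black
  sign black
  clean gray
    scan gray
      scan→link: link black — skip
    scan black
    clean→sign: sign black — skip
    index gray
      fetch gray
        notify gray
          notify→pack: pack black — skip
          notify→scan: scan black — skip
          deploy gray
            test gray
              test→sign: sign black — skip
            test black
          deploy black
        notify black
        parse gray
          parse→sign: sign black — skip
          parse→link: link black — skip
        parse black
        fetch→build: build is gray → back edge
First back edge: fetch → build.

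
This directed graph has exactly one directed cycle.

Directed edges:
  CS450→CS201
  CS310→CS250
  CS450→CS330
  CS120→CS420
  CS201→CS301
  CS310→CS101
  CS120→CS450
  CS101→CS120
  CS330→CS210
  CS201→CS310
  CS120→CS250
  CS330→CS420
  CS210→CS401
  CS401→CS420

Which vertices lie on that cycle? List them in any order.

CS101, CS120, CS201, CS310, CS450

DFS with gray/black marking from CS450:
CS450 gray
  CS330 gray
    CS420 gray
    CS420 black
    CS210 gray
      CS401 gray
        CS401→CS420: CS420 black — skip
      CS401 black
    CS210 black
  CS330 black
  CS201 gray
    CS301 gray
    CS301 black
    CS310 gray
      CS250 gray
      CS250 black
      CS101 gray
        CS120 gray
          CS120→CS250: CS250 black — skip
          CS120→CS450: CS450 is gray → back edge
Back edge closes the cycle CS450 → CS201 → CS310 → CS101 → CS120 → CS450; its vertices are {CS101, CS120, CS201, CS310, CS450}.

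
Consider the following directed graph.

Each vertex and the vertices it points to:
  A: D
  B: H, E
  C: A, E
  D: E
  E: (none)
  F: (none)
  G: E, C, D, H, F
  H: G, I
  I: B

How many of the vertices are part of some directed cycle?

4

A vertex is on a directed cycle iff it belongs to a strongly connected component of size ≥ 2 (or has a self-loop).
The vertices on cycles are {B, G, H, I} — 4 in total.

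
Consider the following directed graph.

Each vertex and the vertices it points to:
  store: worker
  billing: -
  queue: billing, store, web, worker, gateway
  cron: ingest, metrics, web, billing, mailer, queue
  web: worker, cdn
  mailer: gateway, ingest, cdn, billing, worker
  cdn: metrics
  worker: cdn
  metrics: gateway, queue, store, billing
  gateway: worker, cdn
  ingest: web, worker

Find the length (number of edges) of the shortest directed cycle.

For each vertex v, BFS finds the shortest path from v back to v.
The shortest such closed walk is metrics → gateway → cdn → metrics, length 3.

3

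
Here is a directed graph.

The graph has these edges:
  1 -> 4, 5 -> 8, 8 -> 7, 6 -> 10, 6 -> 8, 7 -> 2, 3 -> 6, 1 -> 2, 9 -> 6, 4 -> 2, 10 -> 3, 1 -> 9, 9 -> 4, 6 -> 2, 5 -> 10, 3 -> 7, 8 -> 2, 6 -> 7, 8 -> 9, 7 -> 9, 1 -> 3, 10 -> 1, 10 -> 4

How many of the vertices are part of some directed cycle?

7

A vertex is on a directed cycle iff it belongs to a strongly connected component of size ≥ 2 (or has a self-loop).
The vertices on cycles are {1, 3, 6, 7, 8, 9, 10} — 7 in total.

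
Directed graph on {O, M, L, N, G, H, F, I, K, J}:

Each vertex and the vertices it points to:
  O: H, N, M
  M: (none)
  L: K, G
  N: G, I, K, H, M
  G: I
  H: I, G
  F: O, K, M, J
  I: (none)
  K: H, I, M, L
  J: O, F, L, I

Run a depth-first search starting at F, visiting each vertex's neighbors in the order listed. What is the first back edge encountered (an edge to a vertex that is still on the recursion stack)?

DFS from F (visiting each vertex's neighbors in the order listed); mark gray on enter, black on exit:
F gray
  O gray
    H gray
      I gray
      I black
      G gray
        G→I: I black — skip
      G black
    H black
    N gray
      N→G: G black — skip
      N→I: I black — skip
      K gray
        K→H: H black — skip
        K→I: I black — skip
        M gray
        M black
        L gray
          L→K: K is gray → back edge
First back edge: L → K.

L->K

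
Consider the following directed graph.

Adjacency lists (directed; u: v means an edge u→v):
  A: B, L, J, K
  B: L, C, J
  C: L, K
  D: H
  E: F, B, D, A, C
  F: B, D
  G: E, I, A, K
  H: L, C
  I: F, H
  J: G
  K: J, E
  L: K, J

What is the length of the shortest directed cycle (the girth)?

3

For each vertex v, BFS finds the shortest path from v back to v.
The shortest such closed walk is G → K → J → G, length 3.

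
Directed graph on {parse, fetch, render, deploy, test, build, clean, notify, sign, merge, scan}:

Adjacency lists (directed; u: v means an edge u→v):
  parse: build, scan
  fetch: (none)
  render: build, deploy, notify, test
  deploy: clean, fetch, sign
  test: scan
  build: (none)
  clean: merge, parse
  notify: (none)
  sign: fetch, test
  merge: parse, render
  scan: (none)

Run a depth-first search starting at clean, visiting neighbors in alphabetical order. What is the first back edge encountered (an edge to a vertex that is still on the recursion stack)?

DFS from clean (visiting neighbors in alphabetical order); mark gray on enter, black on exit:
clean gray
  merge gray
    parse gray
      build gray
      build black
      scan gray
      scan black
    parse black
    render gray
      render→build: build black — skip
      deploy gray
        deploy→clean: clean is gray → back edge
First back edge: deploy → clean.

deploy->clean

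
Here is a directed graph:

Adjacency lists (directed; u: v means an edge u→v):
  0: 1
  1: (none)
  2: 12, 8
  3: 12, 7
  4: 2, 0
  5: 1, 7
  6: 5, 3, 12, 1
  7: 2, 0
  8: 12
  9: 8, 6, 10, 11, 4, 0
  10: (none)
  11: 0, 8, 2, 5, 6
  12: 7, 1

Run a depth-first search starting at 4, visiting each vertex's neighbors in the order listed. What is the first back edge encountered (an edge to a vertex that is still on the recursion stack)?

7→2

DFS from 4 (visiting each vertex's neighbors in the order listed); mark gray on enter, black on exit:
4 gray
  2 gray
    12 gray
      7 gray
        7→2: 2 is gray → back edge
First back edge: 7 → 2.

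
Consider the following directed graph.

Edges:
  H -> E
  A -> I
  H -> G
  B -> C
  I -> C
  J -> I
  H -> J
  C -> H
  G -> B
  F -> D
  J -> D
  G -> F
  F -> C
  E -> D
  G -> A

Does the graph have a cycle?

Yes

DFS with white/gray/black marking, starting from C:
C gray
  H gray
    E gray
      D gray
      D black
    E black
    J gray
      I gray
        I→C: C is gray → back edge
Back edge found, so a cycle exists: C → H → J → I → C.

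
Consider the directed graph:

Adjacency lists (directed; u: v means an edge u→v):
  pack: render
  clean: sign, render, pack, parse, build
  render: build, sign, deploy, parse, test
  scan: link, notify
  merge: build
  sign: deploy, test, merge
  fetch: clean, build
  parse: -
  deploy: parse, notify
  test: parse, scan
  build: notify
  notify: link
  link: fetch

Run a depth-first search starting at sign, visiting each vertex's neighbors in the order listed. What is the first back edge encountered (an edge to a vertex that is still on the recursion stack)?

DFS from sign (visiting each vertex's neighbors in the order listed); mark gray on enter, black on exit:
sign gray
  deploy gray
    parse gray
    parse black
    notify gray
      link gray
        fetch gray
          clean gray
            clean→sign: sign is gray → back edge
First back edge: clean → sign.

clean→sign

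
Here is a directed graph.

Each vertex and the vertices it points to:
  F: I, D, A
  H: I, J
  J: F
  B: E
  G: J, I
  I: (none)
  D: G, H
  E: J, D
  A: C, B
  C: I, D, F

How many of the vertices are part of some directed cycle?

A vertex is on a directed cycle iff it belongs to a strongly connected component of size ≥ 2 (or has a self-loop).
The vertices on cycles are {A, B, C, D, E, F, G, H, J} — 9 in total.

9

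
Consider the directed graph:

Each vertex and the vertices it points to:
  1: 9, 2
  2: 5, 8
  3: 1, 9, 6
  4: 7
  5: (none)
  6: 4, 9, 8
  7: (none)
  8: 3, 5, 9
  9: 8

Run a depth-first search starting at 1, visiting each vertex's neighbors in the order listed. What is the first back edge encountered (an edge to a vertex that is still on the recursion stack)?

3->1

DFS from 1 (visiting each vertex's neighbors in the order listed); mark gray on enter, black on exit:
1 gray
  9 gray
    8 gray
      3 gray
        3→1: 1 is gray → back edge
First back edge: 3 → 1.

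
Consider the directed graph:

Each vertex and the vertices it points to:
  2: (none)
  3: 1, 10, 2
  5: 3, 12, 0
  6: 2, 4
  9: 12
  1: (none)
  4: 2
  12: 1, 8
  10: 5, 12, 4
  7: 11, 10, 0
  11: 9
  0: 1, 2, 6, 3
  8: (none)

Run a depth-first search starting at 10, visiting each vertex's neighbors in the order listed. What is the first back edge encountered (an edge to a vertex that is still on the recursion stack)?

DFS from 10 (visiting each vertex's neighbors in the order listed); mark gray on enter, black on exit:
10 gray
  5 gray
    3 gray
      1 gray
      1 black
      3→10: 10 is gray → back edge
First back edge: 3 → 10.

3->10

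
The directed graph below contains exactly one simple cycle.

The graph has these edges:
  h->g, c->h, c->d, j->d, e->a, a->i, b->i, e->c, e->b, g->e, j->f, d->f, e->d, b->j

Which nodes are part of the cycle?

DFS with gray/black marking from g:
g gray
  e gray
    c gray
      h gray
        h→g: g is gray → back edge
Back edge closes the cycle g → e → c → h → g; its vertices are {c, e, g, h}.

c, e, g, h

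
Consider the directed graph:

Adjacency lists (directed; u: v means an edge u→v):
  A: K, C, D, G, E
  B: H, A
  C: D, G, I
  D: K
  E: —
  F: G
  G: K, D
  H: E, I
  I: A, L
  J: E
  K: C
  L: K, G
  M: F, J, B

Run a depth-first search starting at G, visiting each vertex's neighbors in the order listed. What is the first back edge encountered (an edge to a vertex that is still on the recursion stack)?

D→K

DFS from G (visiting each vertex's neighbors in the order listed); mark gray on enter, black on exit:
G gray
  K gray
    C gray
      D gray
        D→K: K is gray → back edge
First back edge: D → K.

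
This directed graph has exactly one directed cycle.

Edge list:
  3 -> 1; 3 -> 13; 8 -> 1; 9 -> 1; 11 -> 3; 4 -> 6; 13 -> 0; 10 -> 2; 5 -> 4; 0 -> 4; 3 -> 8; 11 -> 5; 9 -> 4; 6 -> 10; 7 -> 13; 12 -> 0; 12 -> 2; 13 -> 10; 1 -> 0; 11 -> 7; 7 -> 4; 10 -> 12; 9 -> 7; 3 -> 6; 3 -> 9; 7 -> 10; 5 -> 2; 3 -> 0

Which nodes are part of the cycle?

0, 4, 6, 10, 12

DFS with gray/black marking from 6:
6 gray
  10 gray
    2 gray
    2 black
    12 gray
      0 gray
        4 gray
          4→6: 6 is gray → back edge
Back edge closes the cycle 6 → 10 → 12 → 0 → 4 → 6; its vertices are {0, 4, 6, 10, 12}.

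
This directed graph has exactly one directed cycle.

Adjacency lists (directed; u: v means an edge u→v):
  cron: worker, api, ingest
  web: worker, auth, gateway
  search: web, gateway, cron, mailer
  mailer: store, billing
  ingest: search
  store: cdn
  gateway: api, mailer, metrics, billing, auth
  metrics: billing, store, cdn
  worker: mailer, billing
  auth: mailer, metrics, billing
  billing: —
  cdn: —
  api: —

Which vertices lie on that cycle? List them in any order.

DFS with gray/black marking from search:
search gray
  web gray
    worker gray
      mailer gray
        store gray
          cdn gray
          cdn black
        store black
        billing gray
        billing black
      mailer black
      worker→billing: billing black — skip
    worker black
    auth gray
      auth→mailer: mailer black — skip
      metrics gray
        metrics→billing: billing black — skip
        metrics→store: store black — skip
        metrics→cdn: cdn black — skip
      metrics black
      auth→billing: billing black — skip
    auth black
    gateway gray
      api gray
      api black
      gateway→mailer: mailer black — skip
      gateway→metrics: metrics black — skip
      gateway→billing: billing black — skip
      gateway→auth: auth black — skip
    gateway black
  web black
  search→gateway: gateway black — skip
  cron gray
    cron→worker: worker black — skip
    cron→api: api black — skip
    ingest gray
      ingest→search: search is gray → back edge
Back edge closes the cycle search → cron → ingest → search; its vertices are {cron, ingest, search}.

cron, ingest, search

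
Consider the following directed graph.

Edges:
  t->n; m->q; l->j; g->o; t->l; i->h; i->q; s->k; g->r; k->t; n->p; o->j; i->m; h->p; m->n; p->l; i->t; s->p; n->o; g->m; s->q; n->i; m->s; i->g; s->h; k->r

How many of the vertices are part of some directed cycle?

7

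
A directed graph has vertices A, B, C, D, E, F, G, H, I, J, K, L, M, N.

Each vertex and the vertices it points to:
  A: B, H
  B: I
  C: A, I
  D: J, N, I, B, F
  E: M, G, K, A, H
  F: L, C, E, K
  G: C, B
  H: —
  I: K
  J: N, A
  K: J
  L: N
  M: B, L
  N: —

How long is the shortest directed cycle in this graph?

For each vertex v, BFS finds the shortest path from v back to v.
The shortest such closed walk is K → J → A → B → I → K, length 5.

5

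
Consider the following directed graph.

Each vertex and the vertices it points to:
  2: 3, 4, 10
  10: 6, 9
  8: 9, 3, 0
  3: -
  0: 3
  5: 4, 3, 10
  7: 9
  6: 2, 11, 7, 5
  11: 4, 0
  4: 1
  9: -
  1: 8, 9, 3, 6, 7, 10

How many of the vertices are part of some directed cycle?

7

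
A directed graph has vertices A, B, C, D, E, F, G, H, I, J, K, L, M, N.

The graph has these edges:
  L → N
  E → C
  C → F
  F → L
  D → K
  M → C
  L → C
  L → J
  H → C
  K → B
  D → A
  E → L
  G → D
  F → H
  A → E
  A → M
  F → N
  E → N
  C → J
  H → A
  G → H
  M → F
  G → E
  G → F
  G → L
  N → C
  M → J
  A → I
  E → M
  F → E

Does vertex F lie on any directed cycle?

F is on a cycle iff F can reach itself via ≥1 edge.
F → L → C → F — yes.

Yes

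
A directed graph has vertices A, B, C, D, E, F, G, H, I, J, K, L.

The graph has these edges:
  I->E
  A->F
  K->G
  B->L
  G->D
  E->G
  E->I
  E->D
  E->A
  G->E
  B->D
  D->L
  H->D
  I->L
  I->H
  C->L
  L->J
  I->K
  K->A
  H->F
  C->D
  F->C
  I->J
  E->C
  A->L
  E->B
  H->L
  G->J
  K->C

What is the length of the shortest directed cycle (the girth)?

For each vertex v, BFS finds the shortest path from v back to v.
The shortest such closed walk is I → E → I, length 2.

2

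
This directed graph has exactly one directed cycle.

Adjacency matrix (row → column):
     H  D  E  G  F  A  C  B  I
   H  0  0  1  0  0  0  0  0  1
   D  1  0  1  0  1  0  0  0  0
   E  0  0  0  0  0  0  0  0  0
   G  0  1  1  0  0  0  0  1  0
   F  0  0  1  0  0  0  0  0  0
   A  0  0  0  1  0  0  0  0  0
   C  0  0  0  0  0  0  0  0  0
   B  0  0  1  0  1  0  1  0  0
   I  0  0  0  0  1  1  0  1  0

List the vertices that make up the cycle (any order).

DFS with gray/black marking from H:
H gray
  E gray
  E black
  I gray
    F gray
      F→E: E black — skip
    F black
    B gray
      B→F: F black — skip
      B→E: E black — skip
      C gray
      C black
    B black
    A gray
      G gray
        G→E: E black — skip
        G→B: B black — skip
        D gray
          D→F: F black — skip
          D→H: H is gray → back edge
Back edge closes the cycle H → I → A → G → D → H; its vertices are {A, D, G, H, I}.

A, D, G, H, I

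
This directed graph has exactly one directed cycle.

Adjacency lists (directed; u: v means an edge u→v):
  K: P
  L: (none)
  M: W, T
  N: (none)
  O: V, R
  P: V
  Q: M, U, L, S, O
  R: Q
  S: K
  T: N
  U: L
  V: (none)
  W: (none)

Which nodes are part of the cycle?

O, Q, R

DFS with gray/black marking from Q:
Q gray
  M gray
    W gray
    W black
    T gray
      N gray
      N black
    T black
  M black
  U gray
    L gray
    L black
  U black
  Q→L: L black — skip
  S gray
    K gray
      P gray
        V gray
        V black
      P black
    K black
  S black
  O gray
    O→V: V black — skip
    R gray
      R→Q: Q is gray → back edge
Back edge closes the cycle Q → O → R → Q; its vertices are {O, Q, R}.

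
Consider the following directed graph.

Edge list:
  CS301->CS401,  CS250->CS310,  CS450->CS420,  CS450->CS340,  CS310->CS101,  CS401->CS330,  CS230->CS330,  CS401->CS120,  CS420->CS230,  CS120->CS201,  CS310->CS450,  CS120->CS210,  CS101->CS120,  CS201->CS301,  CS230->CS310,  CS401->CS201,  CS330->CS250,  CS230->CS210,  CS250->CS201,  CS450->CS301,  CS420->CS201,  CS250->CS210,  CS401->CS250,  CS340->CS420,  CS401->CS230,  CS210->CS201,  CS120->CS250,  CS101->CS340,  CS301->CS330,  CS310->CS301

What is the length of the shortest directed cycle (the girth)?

3

For each vertex v, BFS finds the shortest path from v back to v.
The shortest such closed walk is CS301 → CS401 → CS201 → CS301, length 3.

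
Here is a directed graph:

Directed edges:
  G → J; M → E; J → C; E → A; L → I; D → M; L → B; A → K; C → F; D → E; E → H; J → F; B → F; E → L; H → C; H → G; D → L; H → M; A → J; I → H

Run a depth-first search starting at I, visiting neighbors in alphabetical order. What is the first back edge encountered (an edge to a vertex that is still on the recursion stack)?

DFS from I (visiting neighbors in alphabetical order); mark gray on enter, black on exit:
I gray
  H gray
    C gray
      F gray
      F black
    C black
    G gray
      J gray
        J→C: C black — skip
        J→F: F black — skip
      J black
    G black
    M gray
      E gray
        A gray
          A→J: J black — skip
          K gray
          K black
        A black
        E→H: H is gray → back edge
First back edge: E → H.

E->H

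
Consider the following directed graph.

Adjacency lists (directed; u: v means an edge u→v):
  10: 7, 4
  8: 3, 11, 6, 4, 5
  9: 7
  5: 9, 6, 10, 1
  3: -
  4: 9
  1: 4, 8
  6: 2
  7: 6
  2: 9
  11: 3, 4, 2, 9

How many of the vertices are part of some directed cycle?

7

A vertex is on a directed cycle iff it belongs to a strongly connected component of size ≥ 2 (or has a self-loop).
The vertices on cycles are {1, 2, 5, 6, 7, 8, 9} — 7 in total.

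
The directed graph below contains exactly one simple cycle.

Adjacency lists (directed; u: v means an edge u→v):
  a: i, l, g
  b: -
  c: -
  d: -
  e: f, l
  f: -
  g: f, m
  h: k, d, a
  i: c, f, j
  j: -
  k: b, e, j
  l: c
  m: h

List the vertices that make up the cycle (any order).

a, g, h, m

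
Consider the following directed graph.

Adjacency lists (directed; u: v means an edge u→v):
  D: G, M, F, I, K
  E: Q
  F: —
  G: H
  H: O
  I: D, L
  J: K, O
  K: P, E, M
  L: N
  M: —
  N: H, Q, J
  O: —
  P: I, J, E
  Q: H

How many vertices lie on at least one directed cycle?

A vertex is on a directed cycle iff it belongs to a strongly connected component of size ≥ 2 (or has a self-loop).
The vertices on cycles are {D, I, J, K, L, N, P} — 7 in total.

7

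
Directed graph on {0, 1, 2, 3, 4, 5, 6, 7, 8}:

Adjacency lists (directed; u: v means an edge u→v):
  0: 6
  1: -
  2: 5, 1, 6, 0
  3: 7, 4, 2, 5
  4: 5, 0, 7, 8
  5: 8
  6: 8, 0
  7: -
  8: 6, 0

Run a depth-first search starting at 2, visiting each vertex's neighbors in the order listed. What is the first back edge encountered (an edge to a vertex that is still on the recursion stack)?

6→8

DFS from 2 (visiting each vertex's neighbors in the order listed); mark gray on enter, black on exit:
2 gray
  5 gray
    8 gray
      6 gray
        6→8: 8 is gray → back edge
First back edge: 6 → 8.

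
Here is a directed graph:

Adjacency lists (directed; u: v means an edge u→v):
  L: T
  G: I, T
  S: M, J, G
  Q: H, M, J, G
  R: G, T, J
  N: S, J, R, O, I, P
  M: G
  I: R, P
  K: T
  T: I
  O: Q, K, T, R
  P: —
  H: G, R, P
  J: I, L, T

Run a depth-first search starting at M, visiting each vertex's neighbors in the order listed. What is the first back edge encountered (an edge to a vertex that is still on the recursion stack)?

DFS from M (visiting each vertex's neighbors in the order listed); mark gray on enter, black on exit:
M gray
  G gray
    I gray
      R gray
        R→G: G is gray → back edge
First back edge: R → G.

R→G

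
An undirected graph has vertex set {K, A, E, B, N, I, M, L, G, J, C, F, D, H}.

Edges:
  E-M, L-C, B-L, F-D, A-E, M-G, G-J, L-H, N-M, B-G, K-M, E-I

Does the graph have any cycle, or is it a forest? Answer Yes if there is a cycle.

No

DFS, tracking each vertex's parent; an edge to a visited non-parent vertex closes a cycle.
Start from J:
visit J (parent –)
  visit G (parent J)
    visit B (parent G)
      visit L (parent B)
        visit H (parent L)
          H–L: parent, skip
        visit C (parent L)
          C–L: parent, skip
        L–B: parent, skip
      B–G: parent, skip
    G–J: parent, skip
    visit M (parent G)
      visit E (parent M)
        visit I (parent E)
          I–E: parent, skip
        E–M: parent, skip
        visit A (parent E)
          A–E: parent, skip
      visit N (parent M)
        N–M: parent, skip
      visit K (parent M)
        K–M: parent, skip
      M–G: parent, skip
visit F (parent –)
  visit D (parent F)
    D–F: parent, skip
No non-parent visited neighbor found — the graph is a forest.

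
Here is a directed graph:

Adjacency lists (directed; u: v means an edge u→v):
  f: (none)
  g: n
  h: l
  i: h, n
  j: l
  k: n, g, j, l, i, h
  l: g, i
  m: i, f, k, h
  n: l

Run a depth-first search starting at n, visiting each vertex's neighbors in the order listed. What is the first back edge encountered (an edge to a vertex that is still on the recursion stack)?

g->n

DFS from n (visiting each vertex's neighbors in the order listed); mark gray on enter, black on exit:
n gray
  l gray
    g gray
      g→n: n is gray → back edge
First back edge: g → n.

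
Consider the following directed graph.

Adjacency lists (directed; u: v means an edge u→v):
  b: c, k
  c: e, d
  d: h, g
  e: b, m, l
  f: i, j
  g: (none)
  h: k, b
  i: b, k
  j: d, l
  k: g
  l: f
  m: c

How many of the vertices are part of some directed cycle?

10

A vertex is on a directed cycle iff it belongs to a strongly connected component of size ≥ 2 (or has a self-loop).
The vertices on cycles are {b, c, d, e, f, h, i, j, l, m} — 10 in total.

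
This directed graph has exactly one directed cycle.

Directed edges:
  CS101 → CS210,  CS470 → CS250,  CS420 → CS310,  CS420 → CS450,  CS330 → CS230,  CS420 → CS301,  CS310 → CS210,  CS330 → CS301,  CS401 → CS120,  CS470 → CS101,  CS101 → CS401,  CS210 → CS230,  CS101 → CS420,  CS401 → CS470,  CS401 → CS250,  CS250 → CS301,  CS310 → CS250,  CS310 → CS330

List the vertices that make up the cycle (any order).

DFS with gray/black marking from CS470:
CS470 gray
  CS250 gray
    CS301 gray
    CS301 black
  CS250 black
  CS101 gray
    CS420 gray
      CS450 gray
      CS450 black
      CS420→CS301: CS301 black — skip
      CS310 gray
        CS310→CS250: CS250 black — skip
        CS330 gray
          CS230 gray
          CS230 black
          CS330→CS301: CS301 black — skip
        CS330 black
        CS210 gray
          CS210→CS230: CS230 black — skip
        CS210 black
      CS310 black
    CS420 black
    CS101→CS210: CS210 black — skip
    CS401 gray
      CS401→CS470: CS470 is gray → back edge
Back edge closes the cycle CS470 → CS101 → CS401 → CS470; its vertices are {CS101, CS401, CS470}.

CS101, CS401, CS470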